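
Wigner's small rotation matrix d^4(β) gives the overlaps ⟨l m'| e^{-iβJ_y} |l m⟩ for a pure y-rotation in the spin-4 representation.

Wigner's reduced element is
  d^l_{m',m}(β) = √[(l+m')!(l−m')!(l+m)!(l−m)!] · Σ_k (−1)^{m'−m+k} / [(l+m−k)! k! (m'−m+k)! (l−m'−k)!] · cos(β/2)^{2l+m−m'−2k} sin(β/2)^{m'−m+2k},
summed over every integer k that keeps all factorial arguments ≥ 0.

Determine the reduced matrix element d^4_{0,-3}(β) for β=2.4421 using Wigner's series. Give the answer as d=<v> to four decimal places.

d^4_{0,-3}(β=2.4421) via Wigner's sum:
With c≡cos(β/2)=0.342660 and s≡sin(β/2)=0.939460, N=[24·24·1·5040]^{1/2}=1703.830978
The bounds max(0,m−m')=0 and min(l+m,l−m')=1 give 2 terms
  k=0: (−1)^3·1703.8310/(144)·0.3427^5·0.9395^3 = -0.046346
  k=1: (−1)^4·1703.8310/(144)·0.3427^3·0.9395^5 = +0.348372
d^4_{0,-3}(2.4421) = -0.046346 +0.348372 = +0.302026

d=0.3020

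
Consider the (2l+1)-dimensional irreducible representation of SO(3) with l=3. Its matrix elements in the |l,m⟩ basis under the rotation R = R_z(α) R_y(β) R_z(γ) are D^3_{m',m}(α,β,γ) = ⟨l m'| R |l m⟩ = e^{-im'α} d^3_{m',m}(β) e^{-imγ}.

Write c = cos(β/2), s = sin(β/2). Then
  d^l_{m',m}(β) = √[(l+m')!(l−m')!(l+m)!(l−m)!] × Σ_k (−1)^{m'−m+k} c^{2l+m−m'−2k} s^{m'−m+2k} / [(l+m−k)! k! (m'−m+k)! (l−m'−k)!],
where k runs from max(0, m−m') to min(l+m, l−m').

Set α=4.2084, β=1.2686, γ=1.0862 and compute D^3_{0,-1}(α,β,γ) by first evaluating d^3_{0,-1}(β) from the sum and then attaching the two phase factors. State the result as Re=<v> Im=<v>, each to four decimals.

Split into d^3_{0,-1}(β=1.2686) × two z-phases.
Half-angle: c=0.805487, s=0.592614. N=√(6·6·2·24)=41.569219
k: max(0,(-1)−(0))=0 … min(3+(-1),3−(0))=2
  k=0: (−1)^1·41.5692/(12)·0.8055^5·0.5926^1 = -0.696072
  k=1: (−1)^2·41.5692/(4)·0.8055^3·0.5926^3 = +1.130322
  k=2: (−1)^3·41.5692/(12)·0.8055^1·0.5926^5 = -0.203943
d^3_{0,-1}(1.2686) = -0.696072 +1.130322 -0.203943 = +0.230308
Attach z-rotation phases: D = e^{-i(0)(4.2084)}·(+0.230308)·e^{-i(-1)(1.0862)} = +0.107289+0.203791i

Re=0.1073 Im=0.2038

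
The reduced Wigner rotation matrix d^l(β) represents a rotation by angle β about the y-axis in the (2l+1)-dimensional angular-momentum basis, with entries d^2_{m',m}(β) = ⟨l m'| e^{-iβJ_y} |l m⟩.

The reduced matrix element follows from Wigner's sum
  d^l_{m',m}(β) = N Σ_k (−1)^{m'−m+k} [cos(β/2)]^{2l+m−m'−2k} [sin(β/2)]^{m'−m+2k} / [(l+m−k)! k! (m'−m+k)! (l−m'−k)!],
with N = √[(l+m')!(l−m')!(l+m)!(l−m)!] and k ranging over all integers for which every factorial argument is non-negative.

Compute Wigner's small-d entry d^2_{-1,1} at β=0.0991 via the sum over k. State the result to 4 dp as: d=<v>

d=0.0073

d^2_{-1,1}(β=0.0991) via Wigner's sum:
Half-angle: c=0.998773, s=0.049530. N=√(1·6·6·1)=6.000000
The bounds max(0,m−m')=2 and min(l+m,l−m')=3 give 2 terms
  k=2: (−1)^0·6.0000/(2)·0.9988^2·0.0495^2 = +0.007342
  k=3: (−1)^1·6.0000/(6)·0.9988^0·0.0495^4 = -0.000006
d^2_{-1,1}(0.0991) = +0.007342 -0.000006 = +0.007336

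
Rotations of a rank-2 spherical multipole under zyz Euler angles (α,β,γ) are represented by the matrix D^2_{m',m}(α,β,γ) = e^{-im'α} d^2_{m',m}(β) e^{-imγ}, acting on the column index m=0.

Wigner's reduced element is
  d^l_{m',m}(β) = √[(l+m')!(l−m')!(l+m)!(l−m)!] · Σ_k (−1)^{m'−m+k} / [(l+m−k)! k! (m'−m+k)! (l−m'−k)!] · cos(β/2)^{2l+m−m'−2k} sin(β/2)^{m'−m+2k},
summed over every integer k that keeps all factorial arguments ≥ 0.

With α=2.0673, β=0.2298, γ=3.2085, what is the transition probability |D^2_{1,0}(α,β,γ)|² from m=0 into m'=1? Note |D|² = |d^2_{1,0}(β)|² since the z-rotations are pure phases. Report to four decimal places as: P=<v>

Split into d^2_{1,0}(β=0.2298) × two z-phases.
c=cos(0.2298/2)=0.993406, s=sin(0.2298/2)=0.114647; N=√[6·1·2·2]=4.898979
The bounds max(0,m−m')=0 and min(l+m,l−m')=1 give 2 terms
  k=0: (−1)^1·4.8990/(2)·0.9934^3·0.1146^1 = -0.275309
  k=1: (−1)^2·4.8990/(2)·0.9934^1·0.1146^3 = +0.003667
d^2_{1,0}(0.2298) = -0.275309 +0.003667 = -0.271642
|D^2_{1,0}|² = |d^2_{1,0}(β)|² = (-0.271642)² = 0.073789 (the z-rotation phases have unit modulus)

P=0.0738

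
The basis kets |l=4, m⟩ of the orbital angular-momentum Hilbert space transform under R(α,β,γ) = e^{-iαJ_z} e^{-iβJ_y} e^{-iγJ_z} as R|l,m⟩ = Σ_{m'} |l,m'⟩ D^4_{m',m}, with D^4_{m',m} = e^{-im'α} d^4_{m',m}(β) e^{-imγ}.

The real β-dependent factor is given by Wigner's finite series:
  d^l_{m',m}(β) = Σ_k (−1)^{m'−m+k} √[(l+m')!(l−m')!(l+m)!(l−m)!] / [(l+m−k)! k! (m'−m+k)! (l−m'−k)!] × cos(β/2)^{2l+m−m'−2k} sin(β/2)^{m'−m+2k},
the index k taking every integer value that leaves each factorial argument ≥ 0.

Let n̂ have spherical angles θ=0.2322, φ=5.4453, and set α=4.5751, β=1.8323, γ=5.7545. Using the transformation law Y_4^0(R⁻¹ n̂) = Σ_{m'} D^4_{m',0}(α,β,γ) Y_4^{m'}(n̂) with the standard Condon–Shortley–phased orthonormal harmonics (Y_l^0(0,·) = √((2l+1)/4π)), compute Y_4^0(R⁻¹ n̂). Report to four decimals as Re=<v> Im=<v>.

Need the full column D^4_{m',0} for m'=−4..4 at α=4.5751, β=1.8323, γ=5.7545.
cos(β/2)=0.608879, sin(β/2)=0.793263
d^4_{-4,0}: single k=4 term ⇒ +0.455346;  D = +0.388395-0.237676i
d^4_{-3,0}: k∈[3..4] ⇒ +0.494277 -0.838964 = -0.344687;  D = -0.137985-0.315863i
d^4_{-2,0}: k∈[2..4] ⇒ +0.304187 -1.376837 +0.876369 = -0.196281;  D = +0.188928-0.053220i
d^4_{-1,0}: k∈[1..4] ⇒ +0.110065 -1.120914 +1.902591 -0.538229 = +0.353512;  D = -0.048381-0.350186i
d^4_{0,0}: k∈[0..4] ⇒ +0.018891 -0.513026 +1.959274 -1.478039 +0.156797 = +0.143897;  D = +0.143897+0.000000i
d^4_{1,0}: k∈[0..3] ⇒ -0.110065 +1.120914 -1.902591 +0.538229 = -0.353512;  D = +0.048381-0.350186i
d^4_{2,0}: k∈[0..2] ⇒ +0.304187 -1.376837 +0.876369 = -0.196281;  D = +0.188928+0.053220i
d^4_{3,0}: k∈[0..1] ⇒ -0.494277 +0.838964 = +0.344687;  D = +0.137985-0.315863i
d^4_{4,0}: single k=0 term ⇒ +0.455346;  D = +0.388395+0.237676i
Y_4^{m'}(θ=0.2322,φ=5.4453) and Σ D·Y over m':
  (+0.3884-0.2377i)·(-0.0012-0.0003i)  (-0.1380-0.3159i)·(-0.0120+0.0087i)  (+0.1889-0.0532i)·(-0.0104+0.0992i)  (-0.0484-0.3502i)·(+0.2572+0.2858i)  (+0.1439+0.0000i)·(+0.6326+0.0000i)  (+0.0484-0.3502i)·(-0.2572+0.2858i)  (+0.1889+0.0532i)·(-0.0104-0.0992i)  (+0.1380-0.3159i)·(+0.0120+0.0087i)  (+0.3884+0.2377i)·(-0.0012+0.0003i)
Y_4^0(R⁻¹ n̂) = +0.280652+0.000000i

Re=0.2807 Im=0.0000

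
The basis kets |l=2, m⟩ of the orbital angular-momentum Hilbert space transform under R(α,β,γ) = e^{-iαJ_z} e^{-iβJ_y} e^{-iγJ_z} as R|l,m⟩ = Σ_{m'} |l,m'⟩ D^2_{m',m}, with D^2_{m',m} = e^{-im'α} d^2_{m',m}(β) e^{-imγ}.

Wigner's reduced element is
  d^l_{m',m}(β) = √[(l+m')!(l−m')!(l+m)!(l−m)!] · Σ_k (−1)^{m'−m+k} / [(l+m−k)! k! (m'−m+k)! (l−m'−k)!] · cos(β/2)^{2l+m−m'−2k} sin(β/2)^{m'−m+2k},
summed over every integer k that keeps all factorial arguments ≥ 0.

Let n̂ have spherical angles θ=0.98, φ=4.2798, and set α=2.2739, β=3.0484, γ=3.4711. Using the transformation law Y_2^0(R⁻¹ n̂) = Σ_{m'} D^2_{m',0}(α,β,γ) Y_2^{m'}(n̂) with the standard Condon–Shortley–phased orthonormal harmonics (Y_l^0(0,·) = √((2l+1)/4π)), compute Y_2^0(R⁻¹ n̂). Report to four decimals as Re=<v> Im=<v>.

Re=0.0108 Im=0.0000

Need the full column D^2_{m',0} for m'=−2..2 at α=2.2739, β=3.0484, γ=3.4711.
cos(β/2)=0.046579, sin(β/2)=0.998915
d^2_{-2,0}: single k=2 term ⇒ +0.005303;  D = -0.000869-0.005231i
d^2_{-1,0}: k∈[1..2] ⇒ +0.000247 -0.113725 = -0.113478;  D = +0.073373-0.086565i
d^2_{0,0}: k∈[0..2] ⇒ +0.000005 -0.008660 +0.995665 = +0.987010;  D = +0.987010+0.000000i
d^2_{1,0}: k∈[0..1] ⇒ -0.000247 +0.113725 = +0.113478;  D = -0.073373-0.086565i
d^2_{2,0}: single k=0 term ⇒ +0.005303;  D = -0.000869+0.005231i
Y_2^{m'}(θ=0.98,φ=4.2798) and Σ D·Y over m':
  (-0.0009-0.0052i)·(-0.1728-0.2028i)  (+0.0734-0.0866i)·(-0.1498+0.3245i)  (+0.9870+0.0000i)·(-0.0218+0.0000i)  (-0.0734-0.0866i)·(+0.1498+0.3245i)  (-0.0009+0.0052i)·(-0.1728+0.2028i)
Y_2^0(R⁻¹ n̂) = +0.010832-0.000000i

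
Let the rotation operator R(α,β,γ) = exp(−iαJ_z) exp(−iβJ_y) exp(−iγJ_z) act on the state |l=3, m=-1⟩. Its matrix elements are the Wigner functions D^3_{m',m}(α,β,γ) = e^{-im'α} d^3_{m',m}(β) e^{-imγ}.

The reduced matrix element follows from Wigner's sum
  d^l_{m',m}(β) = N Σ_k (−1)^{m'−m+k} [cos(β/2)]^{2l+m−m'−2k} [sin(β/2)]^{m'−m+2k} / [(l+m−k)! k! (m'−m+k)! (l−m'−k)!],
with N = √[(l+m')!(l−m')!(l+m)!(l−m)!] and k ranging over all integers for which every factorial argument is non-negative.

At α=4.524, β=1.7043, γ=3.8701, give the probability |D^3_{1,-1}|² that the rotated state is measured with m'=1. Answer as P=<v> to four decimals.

D^3_{1,-1}(4.524,1.7043,3.8701) = e^{-i·1·4.524}·d^3_{1,-1}(1.7043)·e^{-i·-1·3.8701}. Compute d first:
Half-angle: c=0.658366, s=0.752698. N=√(24·2·2·24)=48.000000
k: max(0,(-1)−(1))=0 … min(3+(-1),3−(1))=2
  k=0: (−1)^2·48.0000/(8)·0.6584^4·0.7527^2 = +0.638650
  k=1: (−1)^3·48.0000/(6)·0.6584^2·0.7527^4 = -1.113032
  k=2: (−1)^4·48.0000/(48)·0.6584^0·0.7527^6 = +0.181854
d^3_{1,-1}(1.7043) = +0.638650 -1.113032 +0.181854 = -0.292527
|D^3_{1,-1}|² = |d^3_{1,-1}(β)|² = (-0.292527)² = 0.085572 (the z-rotation phases have unit modulus)

P=0.0856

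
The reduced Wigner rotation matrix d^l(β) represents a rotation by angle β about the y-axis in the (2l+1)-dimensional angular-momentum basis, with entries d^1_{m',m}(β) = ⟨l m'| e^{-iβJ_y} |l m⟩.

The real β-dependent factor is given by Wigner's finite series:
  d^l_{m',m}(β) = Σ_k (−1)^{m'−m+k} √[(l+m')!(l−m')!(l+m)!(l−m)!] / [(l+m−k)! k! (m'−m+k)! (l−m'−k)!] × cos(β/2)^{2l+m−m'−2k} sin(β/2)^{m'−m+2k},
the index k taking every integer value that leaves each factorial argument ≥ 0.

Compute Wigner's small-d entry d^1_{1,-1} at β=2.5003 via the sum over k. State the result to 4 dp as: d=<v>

d^1_{1,-1}(β=2.5003) via Wigner's sum:
With c≡cos(β/2)=0.315180 and s≡sin(β/2)=0.949032, N=[2·1·1·2]^{1/2}=2.000000
Admissible k: 0..0 (factorial args all ≥0)
  k=0: (−1)^2·2.0000/(2)·0.3152^0·0.9490^2 = +0.900662
d^1_{1,-1}(2.5003) = +0.900662

d=0.9007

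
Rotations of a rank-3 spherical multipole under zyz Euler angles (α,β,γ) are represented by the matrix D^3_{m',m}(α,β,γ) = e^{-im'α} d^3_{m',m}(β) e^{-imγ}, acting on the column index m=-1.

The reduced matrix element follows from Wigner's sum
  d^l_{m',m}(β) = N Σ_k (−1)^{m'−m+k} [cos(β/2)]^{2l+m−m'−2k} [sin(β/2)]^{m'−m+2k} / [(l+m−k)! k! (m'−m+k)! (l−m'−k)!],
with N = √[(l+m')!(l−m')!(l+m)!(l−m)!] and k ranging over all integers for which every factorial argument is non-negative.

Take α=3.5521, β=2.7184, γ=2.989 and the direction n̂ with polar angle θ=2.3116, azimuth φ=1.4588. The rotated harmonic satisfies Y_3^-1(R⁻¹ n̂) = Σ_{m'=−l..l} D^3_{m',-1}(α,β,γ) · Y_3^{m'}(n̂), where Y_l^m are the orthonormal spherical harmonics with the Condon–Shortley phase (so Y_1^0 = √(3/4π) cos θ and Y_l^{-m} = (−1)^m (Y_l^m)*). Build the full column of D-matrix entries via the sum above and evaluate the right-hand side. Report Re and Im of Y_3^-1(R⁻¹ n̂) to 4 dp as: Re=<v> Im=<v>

Re=-0.0175 Im=-0.0134

Need the full column D^3_{m',-1} for m'=−3..3 at α=3.5521, β=2.7184, γ=2.989.
cos(β/2)=0.210021, sin(β/2)=0.977697
d^3_{-3,-1}: single k=2 term ⇒ +0.007203;  D = +0.003402+0.006349i
d^3_{-2,-1}: k∈[1..2] ⇒ +0.001263 -0.054756 = -0.053492;  D = +0.041981+0.033152i
d^3_{-1,-1}: k∈[0..2] ⇒ +0.000086 -0.014878 +0.241821 = +0.227028;  D = +0.219519+0.057907i
d^3_{0,-1}: k∈[0..2] ⇒ -0.001384 +0.089973 -0.649942 = -0.561352;  D = +0.554830-0.085326i
d^3_{1,-1}: k∈[0..2] ⇒ +0.011159 -0.322427 +0.873425 = +0.562156;  D = +0.475361-0.300084i
d^3_{2,-1}: k∈[0..1] ⇒ -0.054756 +0.593313 = +0.538557;  D = -0.302841+0.445343i
d^3_{3,-1}: single k=0 term ⇒ +0.156094;  D = +0.028971-0.153382i
Y_3^{m'}(θ=2.3116,φ=1.4588) and Σ D·Y over m':
  (+0.0034+0.0063i)·(-0.0553+0.1583i)  (+0.0420+0.0332i)·(+0.3662+0.0834i)  (+0.2195+0.0579i)·(+0.0340-0.3027i)  (+0.5548-0.0853i)·(+0.1820+0.0000i)  (+0.4754-0.3001i)·(-0.0340-0.3027i)  (-0.3028+0.4453i)·(+0.3662-0.0834i)  (+0.0290-0.1534i)·(+0.0553+0.1583i)
Y_3^-1(R⁻¹ n̂) = -0.017491-0.013407i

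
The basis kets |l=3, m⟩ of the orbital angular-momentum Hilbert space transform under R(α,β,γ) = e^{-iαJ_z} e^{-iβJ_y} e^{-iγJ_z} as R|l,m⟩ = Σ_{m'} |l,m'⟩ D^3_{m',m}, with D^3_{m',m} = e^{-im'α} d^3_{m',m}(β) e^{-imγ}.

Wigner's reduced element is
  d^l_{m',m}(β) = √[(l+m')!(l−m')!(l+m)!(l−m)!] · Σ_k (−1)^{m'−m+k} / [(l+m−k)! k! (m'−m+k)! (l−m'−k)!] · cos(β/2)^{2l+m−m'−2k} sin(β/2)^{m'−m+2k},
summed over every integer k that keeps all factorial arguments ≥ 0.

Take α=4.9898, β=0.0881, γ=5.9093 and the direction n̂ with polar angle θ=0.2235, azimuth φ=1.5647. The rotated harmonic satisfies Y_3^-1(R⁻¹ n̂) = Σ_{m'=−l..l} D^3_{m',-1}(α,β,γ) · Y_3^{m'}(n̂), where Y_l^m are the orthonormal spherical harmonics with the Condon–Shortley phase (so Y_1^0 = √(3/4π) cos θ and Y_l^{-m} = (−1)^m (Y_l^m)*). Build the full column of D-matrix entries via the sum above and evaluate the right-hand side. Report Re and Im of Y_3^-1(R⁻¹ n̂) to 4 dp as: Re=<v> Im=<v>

Re=-0.3428 Im=0.0583

Need the full column D^3_{m',-1} for m'=−3..3 at α=4.9898, β=0.0881, γ=5.9093.
cos(β/2)=0.999030, sin(β/2)=0.044036
d^3_{-3,-1}: single k=2 term ⇒ +0.007481;  D = -0.003310+0.006709i
d^3_{-2,-1}: k∈[1..2] ⇒ +0.138579 -0.000538 = +0.138041;  D = -0.135787-0.024841i
d^3_{-1,-1}: k∈[0..2] ⇒ +0.994194 -0.015453 +0.000023 = +0.978763;  D = -0.094279-0.974212i
d^3_{0,-1}: k∈[0..2] ⇒ -0.151806 +0.000885 -0.000001 = -0.150922;  D = -0.140495+0.055122i
d^3_{1,-1}: k∈[0..2] ⇒ +0.011590 -0.000030 +0.000000 = +0.011560;  D = +0.007008+0.009193i
d^3_{2,-1}: k∈[0..1] ⇒ -0.000538 +0.000001 = -0.000538;  D = +0.000322-0.000431i
d^3_{3,-1}: single k=0 term ⇒ +0.000015;  D = -0.000014-0.000005i
Y_3^{m'}(θ=0.2235,φ=1.5647) and Σ D·Y over m':
  (-0.0033+0.0067i)·(-0.0001+0.0045i)  (-0.1358-0.0248i)·(-0.0490-0.0006i)  (-0.0943-0.9742i)·(+0.0016-0.2689i)  (-0.1405+0.0551i)·(+0.6384+0.0000i)  (+0.0070+0.0092i)·(-0.0016-0.2689i)  (+0.0003-0.0004i)·(-0.0490+0.0006i)  (-0.0000-0.0000i)·(+0.0001+0.0045i)
Y_3^-1(R⁻¹ n̂) = -0.342789+0.058350i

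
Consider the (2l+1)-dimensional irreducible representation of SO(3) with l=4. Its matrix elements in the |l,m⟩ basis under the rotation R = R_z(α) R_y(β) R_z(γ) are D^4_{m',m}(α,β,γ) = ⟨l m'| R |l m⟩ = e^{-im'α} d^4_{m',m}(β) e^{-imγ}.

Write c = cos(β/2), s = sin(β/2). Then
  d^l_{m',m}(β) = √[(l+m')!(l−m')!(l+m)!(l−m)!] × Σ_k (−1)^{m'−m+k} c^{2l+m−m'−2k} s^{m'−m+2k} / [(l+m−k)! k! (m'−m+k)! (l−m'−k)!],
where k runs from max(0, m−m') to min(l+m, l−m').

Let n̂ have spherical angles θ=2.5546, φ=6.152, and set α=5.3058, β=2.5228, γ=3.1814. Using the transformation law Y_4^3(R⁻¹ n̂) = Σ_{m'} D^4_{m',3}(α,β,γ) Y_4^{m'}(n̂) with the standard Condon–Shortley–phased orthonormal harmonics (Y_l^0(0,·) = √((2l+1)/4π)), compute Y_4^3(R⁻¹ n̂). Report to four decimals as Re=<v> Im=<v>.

Re=-0.1021 Im=-0.0206

Need the full column D^4_{m',3} for m'=−4..4 at α=5.3058, β=2.5228, γ=3.1814.
cos(β/2)=0.304484, sin(β/2)=0.952518
d^4_{-4,3}: single k=7 term ⇒ +0.612661;  D = +0.386866-0.475066i
d^4_{-3,3}: k∈[6..7] ⇒ +0.484690 -0.677616 = -0.192926;  D = -0.192145-0.017343i
d^4_{-2,3}: k∈[5..6] ⇒ +0.248452 -0.810474 = -0.562022;  D = -0.271121-0.492303i
d^4_{-1,3}: k∈[4..5] ⇒ +0.093598 -0.549587 = -0.455989;  D = +0.208131-0.405718i
d^4_{0,3}: k∈[3..4] ⇒ +0.026761 -0.261891 = -0.235130;  D = +0.233456-0.028013i
d^4_{1,3}: k∈[2..3] ⇒ +0.005739 -0.093598 = -0.087860;  D = +0.057458+0.066467i
d^4_{2,3}: k∈[1..2] ⇒ +0.000865 -0.025388 = -0.024523;  D = -0.006412+0.023670i
d^4_{3,3}: k∈[0..1] ⇒ +0.000074 -0.005061 = -0.004987;  D = -0.004720+0.001611i
d^4_{4,3}: single k=0 term ⇒ -0.000654;  D = -0.000521-0.000395i
Y_4^{m'}(θ=2.5546,φ=6.152) and Σ D·Y over m':
  (+0.3869-0.4751i)·(+0.0360+0.0209i)  (-0.1921-0.0173i)·(-0.1635-0.0679i)  (-0.2711-0.4923i)·(+0.3818+0.1025i)  (+0.2081-0.4057i)·(-0.4007-0.0529i)  (+0.2335-0.0280i)·(-0.1033+0.0000i)  (+0.0575+0.0665i)·(+0.4007-0.0529i)  (-0.0064+0.0237i)·(+0.3818-0.1025i)  (-0.0047+0.0016i)·(+0.1635-0.0679i)  (-0.0005-0.0004i)·(+0.0360-0.0209i)
Y_4^3(R⁻¹ n̂) = -0.102089-0.020604i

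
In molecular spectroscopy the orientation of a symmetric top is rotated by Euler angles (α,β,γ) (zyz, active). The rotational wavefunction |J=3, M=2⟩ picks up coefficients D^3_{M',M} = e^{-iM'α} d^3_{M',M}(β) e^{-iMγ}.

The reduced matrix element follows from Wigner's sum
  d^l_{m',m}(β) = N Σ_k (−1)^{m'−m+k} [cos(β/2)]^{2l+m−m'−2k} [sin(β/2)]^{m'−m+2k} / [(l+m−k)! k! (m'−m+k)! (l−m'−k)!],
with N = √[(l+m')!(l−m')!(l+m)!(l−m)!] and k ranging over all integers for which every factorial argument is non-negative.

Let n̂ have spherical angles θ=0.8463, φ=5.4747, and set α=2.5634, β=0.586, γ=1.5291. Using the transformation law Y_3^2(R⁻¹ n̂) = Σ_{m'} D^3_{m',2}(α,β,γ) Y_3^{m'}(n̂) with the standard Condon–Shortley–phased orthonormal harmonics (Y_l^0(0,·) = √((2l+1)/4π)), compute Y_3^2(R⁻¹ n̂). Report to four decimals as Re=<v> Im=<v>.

Re=-0.1437 Im=0.0389

Need the full column D^3_{m',2} for m'=−3..3 at α=2.5634, β=0.586, γ=1.5291.
cos(β/2)=0.957382, sin(β/2)=0.288826
d^3_{-3,2}: single k=5 term ⇒ +0.004713;  D = -0.000379-0.004698i
d^3_{-2,2}: k∈[4..5] ⇒ +0.031892 -0.000581 = +0.031312;  D = -0.014951+0.027511i
d^3_{-1,2}: k∈[3..4] ⇒ +0.133719 -0.006085 = +0.127634;  D = +0.112326-0.060608i
d^3_{0,2}: k∈[2..3] ⇒ +0.383860 -0.034936 = +0.348924;  D = -0.347711-0.029064i
d^3_{1,2}: k∈[1..2] ⇒ +0.734618 -0.133719 = +0.600899;  D = +0.474121+0.369173i
d^3_{2,2}: k∈[0..1] ⇒ +0.770036 -0.350415 = +0.419621;  D = -0.136379-0.396841i
d^3_{3,2}: single k=0 term ⇒ -0.569032;  D = +0.139222-0.551738i
Y_3^{m'}(θ=0.8463,φ=5.4747) and Σ D·Y over m':
  (-0.0004-0.0047i)·(-0.1322+0.1150i)  (-0.0150+0.0275i)·(-0.0175+0.3794i)  (+0.1123-0.0606i)·(+0.1999+0.2094i)  (-0.3477-0.0291i)·(-0.1988+0.0000i)  (+0.4741+0.3692i)·(-0.1999+0.2094i)  (-0.1364-0.3968i)·(-0.0175-0.3794i)  (+0.1392-0.5517i)·(+0.1322+0.1150i)
Y_3^2(R⁻¹ n̂) = -0.143722+0.038860i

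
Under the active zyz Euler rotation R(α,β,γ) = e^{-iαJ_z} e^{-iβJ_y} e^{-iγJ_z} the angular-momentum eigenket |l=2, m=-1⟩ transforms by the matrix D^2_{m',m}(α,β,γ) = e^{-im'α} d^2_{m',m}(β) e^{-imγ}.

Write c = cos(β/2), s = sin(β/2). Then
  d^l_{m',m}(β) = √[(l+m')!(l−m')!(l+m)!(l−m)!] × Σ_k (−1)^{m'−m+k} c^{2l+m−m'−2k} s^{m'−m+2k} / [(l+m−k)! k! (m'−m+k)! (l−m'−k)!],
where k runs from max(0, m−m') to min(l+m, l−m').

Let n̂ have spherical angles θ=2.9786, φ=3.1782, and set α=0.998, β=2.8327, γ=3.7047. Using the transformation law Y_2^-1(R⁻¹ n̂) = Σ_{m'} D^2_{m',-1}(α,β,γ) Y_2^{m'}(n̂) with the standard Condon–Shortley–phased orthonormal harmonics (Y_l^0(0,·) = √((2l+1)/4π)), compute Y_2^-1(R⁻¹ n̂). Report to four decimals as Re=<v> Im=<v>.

Re=-0.2814 Im=-0.0668

Need the full column D^2_{m',-1} for m'=−2..2 at α=0.998, β=2.8327, γ=3.7047.
cos(β/2)=0.153833, sin(β/2)=0.988097
d^2_{-2,-1}: single k=1 term ⇒ +0.007194;  D = +0.006008-0.003957i
d^2_{-1,-1}: k∈[0..1] ⇒ +0.000560 -0.069314 = -0.068754;  D = +0.000666+0.068751i
d^2_{0,-1}: k∈[0..1] ⇒ -0.008811 +0.363516 = +0.354705;  D = -0.299939-0.189347i
d^2_{1,-1}: k∈[0..1] ⇒ +0.069314 -0.953231 = -0.883917;  D = +0.801638-0.372406i
d^2_{2,-1}: single k=0 term ⇒ -0.296810;  D = +0.040802-0.293992i
Y_2^{m'}(θ=2.9786,φ=3.1782) and Σ D·Y over m':
  (+0.0060-0.0040i)·(+0.0101-0.0007i)  (+0.0007+0.0688i)·(+0.1236-0.0045i)  (-0.2999-0.1893i)·(+0.6059+0.0000i)  (+0.8016-0.3724i)·(-0.1236-0.0045i)  (+0.0408-0.2940i)·(+0.0101+0.0007i)
Y_2^-1(R⁻¹ n̂) = -0.281423-0.066813i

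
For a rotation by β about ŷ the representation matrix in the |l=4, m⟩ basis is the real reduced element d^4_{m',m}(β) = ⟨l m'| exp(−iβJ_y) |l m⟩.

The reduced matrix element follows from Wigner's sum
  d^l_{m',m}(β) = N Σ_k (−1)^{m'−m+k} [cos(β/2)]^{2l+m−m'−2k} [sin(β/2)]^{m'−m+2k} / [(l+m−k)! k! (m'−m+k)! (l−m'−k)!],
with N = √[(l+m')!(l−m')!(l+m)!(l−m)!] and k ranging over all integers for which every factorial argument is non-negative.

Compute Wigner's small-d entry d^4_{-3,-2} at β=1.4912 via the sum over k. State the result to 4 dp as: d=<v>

d^4_{-3,-2}(β=1.4912) via Wigner's sum:
c=cos(1.4912/2)=0.734681, s=sin(1.4912/2)=0.678413; N=√[1·5040·2·720]=2693.993318
The bounds max(0,m−m')=1 and min(l+m,l−m')=2 give 2 terms
  k=1: (−1)^0·2693.9933/(720)·0.7347^7·0.6784^1 = +0.293258
  k=2: (−1)^1·2693.9933/(240)·0.7347^5·0.6784^3 = -0.750173
d^4_{-3,-2}(1.4912) = +0.293258 -0.750173 = -0.456915

d=-0.4569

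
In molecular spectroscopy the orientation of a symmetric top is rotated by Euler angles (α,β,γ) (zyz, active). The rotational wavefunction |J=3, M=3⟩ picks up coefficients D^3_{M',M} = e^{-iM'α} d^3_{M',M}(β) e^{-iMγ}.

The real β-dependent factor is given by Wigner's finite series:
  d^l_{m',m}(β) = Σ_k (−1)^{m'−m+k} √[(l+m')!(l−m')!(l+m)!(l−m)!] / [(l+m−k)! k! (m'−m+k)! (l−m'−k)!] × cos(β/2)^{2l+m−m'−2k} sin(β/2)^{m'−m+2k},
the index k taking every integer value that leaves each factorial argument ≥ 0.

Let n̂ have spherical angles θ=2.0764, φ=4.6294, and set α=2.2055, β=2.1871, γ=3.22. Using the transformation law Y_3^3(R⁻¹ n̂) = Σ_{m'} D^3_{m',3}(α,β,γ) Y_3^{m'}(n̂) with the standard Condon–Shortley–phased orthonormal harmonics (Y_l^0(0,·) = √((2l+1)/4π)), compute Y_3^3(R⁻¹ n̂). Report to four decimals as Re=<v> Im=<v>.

Need the full column D^3_{m',3} for m'=−3..3 at α=2.2055, β=2.1871, γ=3.22.
cos(β/2)=0.459335, sin(β/2)=0.888263
d^3_{-3,3}: single k=6 term ⇒ +0.491190;  D = -0.488829-0.048105i
d^3_{-2,3}: single k=5 term ⇒ +0.622176;  D = +0.318073+0.534727i
d^3_{-1,3}: single k=4 term ⇒ +0.508711;  D = +0.197858-0.468657i
d^3_{0,3}: single k=3 term ⇒ +0.303758;  D = -0.295394+0.070794i
d^3_{1,3}: single k=2 term ⇒ +0.136034;  D = +0.103968+0.087726i
d^3_{2,3}: single k=1 term ⇒ +0.044490;  D = +0.002942-0.044393i
d^3_{3,3}: single k=0 term ⇒ +0.009392;  D = -0.007915+0.005057i
Y_3^{m'}(θ=2.0764,φ=4.6294) and Σ D·Y over m':
  (-0.4888-0.0481i)·(+0.0688-0.2708i)  (+0.3181+0.5347i)·(+0.3737+0.0626i)  (+0.1979-0.4687i)·(-0.0041+0.0487i)  (-0.2954+0.0708i)·(+0.3302+0.0000i)  (+0.1040+0.0877i)·(+0.0041+0.0487i)  (+0.0029-0.0444i)·(+0.3737-0.0626i)  (-0.0079+0.0051i)·(-0.0688-0.2708i)
Y_3^3(R⁻¹ n̂) = -0.040434+0.374132i

Re=-0.0404 Im=0.3741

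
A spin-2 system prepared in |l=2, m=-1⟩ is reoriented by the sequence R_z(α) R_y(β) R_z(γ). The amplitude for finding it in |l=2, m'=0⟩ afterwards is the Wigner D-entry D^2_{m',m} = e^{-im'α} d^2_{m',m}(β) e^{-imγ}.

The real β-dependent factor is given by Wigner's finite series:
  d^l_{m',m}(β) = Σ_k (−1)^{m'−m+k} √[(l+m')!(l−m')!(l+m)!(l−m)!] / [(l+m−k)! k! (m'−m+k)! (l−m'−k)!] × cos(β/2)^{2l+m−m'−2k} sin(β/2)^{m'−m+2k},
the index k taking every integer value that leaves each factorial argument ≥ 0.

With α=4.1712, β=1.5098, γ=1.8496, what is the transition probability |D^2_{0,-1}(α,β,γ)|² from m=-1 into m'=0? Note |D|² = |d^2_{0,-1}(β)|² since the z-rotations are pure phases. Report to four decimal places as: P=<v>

P=0.0056

D^2_{0,-1}(4.1712,1.5098,1.8496) = e^{-i·0·4.1712}·d^2_{0,-1}(1.5098)·e^{-i·-1·1.8496}. Compute d first:
With c≡cos(β/2)=0.728340 and s≡sin(β/2)=0.685216, N=[2·2·1·6]^{1/2}=4.898979
k: max(0,(-1)−(0))=0 … min(2+(-1),2−(0))=1
  k=0: (−1)^1·4.8990/(2)·0.7283^3·0.6852^1 = -0.648493
  k=1: (−1)^2·4.8990/(2)·0.7283^1·0.6852^3 = +0.573974
d^2_{0,-1}(1.5098) = -0.648493 +0.573974 = -0.074520
|D^2_{0,-1}|² = |d^2_{0,-1}(β)|² = (-0.074520)² = 0.005553 (the z-rotation phases have unit modulus)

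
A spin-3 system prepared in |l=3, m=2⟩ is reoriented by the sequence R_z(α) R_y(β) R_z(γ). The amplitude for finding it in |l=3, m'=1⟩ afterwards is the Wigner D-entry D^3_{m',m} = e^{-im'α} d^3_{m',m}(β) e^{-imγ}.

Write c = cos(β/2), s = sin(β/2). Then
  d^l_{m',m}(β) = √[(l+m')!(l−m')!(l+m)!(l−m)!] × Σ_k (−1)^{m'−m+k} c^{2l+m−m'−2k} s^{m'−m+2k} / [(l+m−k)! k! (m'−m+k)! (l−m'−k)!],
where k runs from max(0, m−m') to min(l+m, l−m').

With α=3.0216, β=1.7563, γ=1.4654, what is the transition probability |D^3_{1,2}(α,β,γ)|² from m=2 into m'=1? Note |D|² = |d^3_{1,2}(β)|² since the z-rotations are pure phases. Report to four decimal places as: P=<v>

P=0.2422

Split into d^3_{1,2}(β=1.7563) × two z-phases.
Half-angle: c=0.638576, s=0.769559. N=√(24·2·120·1)=75.894664
The bounds max(0,m−m')=1 and min(l+m,l−m')=2 give 2 terms
  k=1: (−1)^0·75.8947/(24)·0.6386^5·0.7696^1 = +0.258407
  k=2: (−1)^1·75.8947/(12)·0.6386^3·0.7696^3 = -0.750573
d^3_{1,2}(1.7563) = +0.258407 -0.750573 = -0.492166
|D^3_{1,2}|² = |d^3_{1,2}(β)|² = (-0.492166)² = 0.242227 (the z-rotation phases have unit modulus)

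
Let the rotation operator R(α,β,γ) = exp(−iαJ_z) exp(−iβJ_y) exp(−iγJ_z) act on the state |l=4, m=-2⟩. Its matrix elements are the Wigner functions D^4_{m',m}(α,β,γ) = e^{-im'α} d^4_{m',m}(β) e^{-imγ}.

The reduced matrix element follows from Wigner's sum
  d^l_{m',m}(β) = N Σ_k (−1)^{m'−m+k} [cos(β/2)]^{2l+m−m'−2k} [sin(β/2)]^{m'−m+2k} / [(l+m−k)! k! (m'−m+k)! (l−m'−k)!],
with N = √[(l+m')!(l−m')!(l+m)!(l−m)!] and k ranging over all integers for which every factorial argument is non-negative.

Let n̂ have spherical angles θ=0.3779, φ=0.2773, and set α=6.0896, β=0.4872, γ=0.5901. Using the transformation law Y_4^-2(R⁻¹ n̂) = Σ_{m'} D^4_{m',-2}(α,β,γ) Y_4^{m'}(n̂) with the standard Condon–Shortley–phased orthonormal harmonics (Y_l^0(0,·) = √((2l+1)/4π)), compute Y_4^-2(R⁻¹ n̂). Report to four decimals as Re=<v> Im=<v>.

Need the full column D^4_{m',-2} for m'=−4..4 at α=6.0896, β=0.4872, γ=0.5901.
cos(β/2)=0.970476, sin(β/2)=0.241198
d^4_{-4,-2}: single k=2 term ⇒ +0.257179;  D = +0.236286+0.101536i
d^4_{-3,-2}: k∈[1..2] ⇒ +0.731697 -0.135591 = +0.596106;  D = +0.492174+0.336313i
d^4_{-2,-2}: k∈[0..2] ⇒ +0.786825 -0.583226 +0.045032 = +0.248631;  D = +0.174462+0.177145i
d^4_{-1,-2}: k∈[0..2] ⇒ -0.829666 +0.256242 -0.010552 = -0.583976;  D = -0.322072-0.487131i
d^4_{0,-2}: k∈[0..2] ⇒ +0.461081 -0.075949 +0.001759 = +0.386891;  D = +0.147305+0.357751i
d^4_{1,-2}: k∈[0..2] ⇒ -0.170828 +0.015828 -0.000196 = -0.155196;  D = -0.030378-0.152194i
d^4_{2,-2}: k∈[0..2] ⇒ +0.045032 -0.002225 +0.000011 = +0.042818;  D = +0.000147+0.042818i
d^4_{3,-2}: k∈[0..1] ⇒ -0.008375 +0.000172 = -0.008203;  D = +0.001550-0.008055i
d^4_{4,-2}: single k=0 term ⇒ +0.000981;  D = -0.000367+0.000910i
Y_4^{m'}(θ=0.3779,φ=0.2773) and Σ D·Y over m':
  (+0.2363+0.1015i)·(+0.0037-0.0073i)  (+0.4922+0.3363i)·(+0.0394-0.0432i)  (+0.1745+0.1771i)·(+0.1954-0.1210i)  (-0.3221-0.4871i)·(+0.4755-0.1353i)  (+0.1473+0.3578i)·(+0.3388+0.0000i)  (-0.0304-0.1522i)·(-0.4755-0.1353i)  (+0.0001+0.0428i)·(+0.1954+0.1210i)  (+0.0016-0.0081i)·(-0.0394-0.0432i)  (-0.0004+0.0009i)·(+0.0037+0.0073i)
Y_4^-2(R⁻¹ n̂) = -0.089831+0.022414i

Re=-0.0898 Im=0.0224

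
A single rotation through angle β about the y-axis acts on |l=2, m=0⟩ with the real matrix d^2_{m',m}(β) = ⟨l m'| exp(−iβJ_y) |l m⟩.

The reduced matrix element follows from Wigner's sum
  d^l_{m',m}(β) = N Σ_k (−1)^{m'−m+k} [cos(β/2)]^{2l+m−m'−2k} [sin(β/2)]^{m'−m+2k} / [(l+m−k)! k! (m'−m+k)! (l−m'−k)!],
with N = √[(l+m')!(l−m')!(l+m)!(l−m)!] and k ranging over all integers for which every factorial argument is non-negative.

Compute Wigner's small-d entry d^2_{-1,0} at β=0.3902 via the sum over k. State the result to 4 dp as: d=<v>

d=0.4308

d^2_{-1,0}(β=0.3902) via Wigner's sum:
c=cos(0.3902/2)=0.981028, s=sin(0.3902/2)=0.193865; N=√[1·6·2·2]=4.898979
k∈{1,2} keeps every argument non-negative
  k=1: (−1)^0·4.8990/(2)·0.9810^3·0.1939^1 = +0.448352
  k=2: (−1)^1·4.8990/(2)·0.9810^1·0.1939^3 = -0.017509
d^2_{-1,0}(0.3902) = +0.448352 -0.017509 = +0.430843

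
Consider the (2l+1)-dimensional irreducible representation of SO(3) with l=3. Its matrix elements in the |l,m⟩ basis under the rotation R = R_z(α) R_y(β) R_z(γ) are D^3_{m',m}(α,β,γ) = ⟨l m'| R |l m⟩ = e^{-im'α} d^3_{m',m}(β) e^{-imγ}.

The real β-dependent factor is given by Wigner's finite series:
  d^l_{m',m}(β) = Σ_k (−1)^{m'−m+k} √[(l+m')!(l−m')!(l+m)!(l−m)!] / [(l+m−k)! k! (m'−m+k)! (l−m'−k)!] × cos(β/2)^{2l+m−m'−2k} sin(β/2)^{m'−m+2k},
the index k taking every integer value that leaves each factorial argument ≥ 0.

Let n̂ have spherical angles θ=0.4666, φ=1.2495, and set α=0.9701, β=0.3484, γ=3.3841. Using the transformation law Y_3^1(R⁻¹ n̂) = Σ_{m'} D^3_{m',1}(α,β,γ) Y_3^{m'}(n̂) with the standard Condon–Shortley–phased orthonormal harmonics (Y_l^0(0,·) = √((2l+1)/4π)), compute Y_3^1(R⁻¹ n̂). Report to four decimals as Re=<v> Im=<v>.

Re=0.1606 Im=0.1202

Need the full column D^3_{m',1} for m'=−3..3 at α=0.9701, β=0.3484, γ=3.3841.
cos(β/2)=0.984866, sin(β/2)=0.173320
d^3_{-3,1}: single k=4 term ⇒ +0.003390;  D = +0.003017-0.001547i
d^3_{-2,1}: k∈[3..4] ⇒ +0.031456 -0.000487 = +0.030969;  D = +0.003919-0.030720i
d^3_{-1,1}: k∈[2..4] ⇒ +0.169573 -0.007002 +0.000027 = +0.162598;  D = -0.121425-0.108140i
d^3_{0,1}: k∈[1..3] ⇒ +0.556320 -0.051688 +0.000534 = +0.505165;  D = -0.490384+0.121309i
d^3_{1,1}: k∈[0..2] ⇒ +0.912560 -0.226098 +0.005252 = +0.691714;  D = -0.242500+0.647813i
d^3_{2,1}: k∈[0..1] ⇒ -0.507848 +0.031456 = -0.476392;  D = -0.273655-0.389951i
d^3_{3,1}: single k=0 term ⇒ +0.109459;  D = +0.109452-0.001228i
Y_3^{m'}(θ=0.4666,φ=1.2495) and Σ D·Y over m':
  (+0.0030-0.0015i)·(-0.0312+0.0217i)  (+0.0039-0.0307i)·(-0.1479-0.1107i)  (-0.1214-0.1081i)·(+0.1372-0.4122i)  (-0.4904+0.1213i)·(+0.3293+0.0000i)  (-0.2425+0.6478i)·(-0.1372-0.4122i)  (-0.2737-0.3900i)·(-0.1479+0.1107i)  (+0.1095-0.0012i)·(+0.0312+0.0217i)
Y_3^1(R⁻¹ n̂) = +0.160589+0.120176i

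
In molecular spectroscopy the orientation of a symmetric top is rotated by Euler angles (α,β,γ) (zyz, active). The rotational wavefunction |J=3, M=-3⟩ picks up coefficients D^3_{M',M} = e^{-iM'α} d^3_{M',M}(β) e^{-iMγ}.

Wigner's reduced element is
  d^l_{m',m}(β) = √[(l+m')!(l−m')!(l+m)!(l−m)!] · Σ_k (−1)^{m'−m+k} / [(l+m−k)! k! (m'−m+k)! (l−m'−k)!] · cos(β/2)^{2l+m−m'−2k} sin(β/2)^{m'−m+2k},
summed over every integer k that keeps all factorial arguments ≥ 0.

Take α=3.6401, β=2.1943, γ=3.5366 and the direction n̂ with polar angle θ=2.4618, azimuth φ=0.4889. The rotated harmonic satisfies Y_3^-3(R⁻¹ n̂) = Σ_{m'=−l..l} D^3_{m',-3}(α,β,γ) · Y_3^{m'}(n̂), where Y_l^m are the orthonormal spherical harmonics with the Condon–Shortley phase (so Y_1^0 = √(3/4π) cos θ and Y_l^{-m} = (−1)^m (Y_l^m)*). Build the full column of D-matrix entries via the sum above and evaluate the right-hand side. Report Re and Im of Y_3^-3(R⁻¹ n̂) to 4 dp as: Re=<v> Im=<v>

Need the full column D^3_{m',-3} for m'=−3..3 at α=3.6401, β=2.1943, γ=3.5366.
cos(β/2)=0.456134, sin(β/2)=0.889911
d^3_{-3,-3}: single k=0 term ⇒ +0.009006;  D = -0.008066+0.004007i
d^3_{-2,-3}: single k=0 term ⇒ -0.043041;  D = -0.024701+0.035248i
d^3_{-1,-3}: single k=0 term ⇒ +0.132773;  D = -0.014936+0.131930i
d^3_{0,-3}: single k=0 term ⇒ -0.299111;  D = +0.112549+0.277129i
d^3_{1,-3}: single k=0 term ⇒ +0.505379;  D = +0.390890+0.320332i
d^3_{2,-3}: single k=0 term ⇒ -0.623593;  D = +0.612604+0.116551i
d^3_{3,-3}: single k=0 term ⇒ +0.496683;  D = +0.472932-0.151754i
Y_3^{m'}(θ=2.4618,φ=0.4889) and Σ D·Y over m':
  (-0.0081+0.0040i)·(+0.0108-0.1031i)  (-0.0247+0.0352i)·(-0.1755+0.2605i)  (-0.0149+0.1319i)·(+0.3630-0.1931i)  (+0.1125+0.2771i)·(-0.0070+0.0000i)  (+0.3909+0.3203i)·(-0.3630-0.1931i)  (+0.6126+0.1166i)·(-0.1755-0.2605i)  (+0.4729-0.1518i)·(-0.0108-0.1031i)
Y_3^-3(R⁻¹ n̂) = -0.163203-0.381830i

Re=-0.1632 Im=-0.3818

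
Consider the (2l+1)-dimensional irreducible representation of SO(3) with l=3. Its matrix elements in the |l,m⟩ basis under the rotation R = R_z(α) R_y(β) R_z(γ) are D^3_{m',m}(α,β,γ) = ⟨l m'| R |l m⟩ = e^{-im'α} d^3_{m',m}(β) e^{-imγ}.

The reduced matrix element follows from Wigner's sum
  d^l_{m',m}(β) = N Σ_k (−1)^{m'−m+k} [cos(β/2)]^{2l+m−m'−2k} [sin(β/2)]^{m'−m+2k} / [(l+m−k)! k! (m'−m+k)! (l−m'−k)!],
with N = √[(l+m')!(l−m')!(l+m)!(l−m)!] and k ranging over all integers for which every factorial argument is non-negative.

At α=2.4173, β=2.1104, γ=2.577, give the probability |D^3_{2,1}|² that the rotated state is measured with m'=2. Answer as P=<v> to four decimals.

D^3_{2,1}(2.4173,2.1104,2.577) = e^{-i·2·2.4173}·d^3_{2,1}(2.1104)·e^{-i·1·2.577}. Compute d first:
c=cos(2.1104/2)=0.493054, s=sin(2.1104/2)=0.869999; N=√[120·1·24·2]=75.894664
Admissible k: 0..1 (factorial args all ≥0)
  k=0: (−1)^1·75.8947/(24)·0.4931^5·0.8700^1 = -0.080166
  k=1: (−1)^2·75.8947/(12)·0.4931^3·0.8700^3 = +0.499193
d^3_{2,1}(2.1104) = -0.080166 +0.499193 = +0.419027
|D^3_{2,1}|² = |d^3_{2,1}(β)|² = (+0.419027)² = 0.175584 (the z-rotation phases have unit modulus)

P=0.1756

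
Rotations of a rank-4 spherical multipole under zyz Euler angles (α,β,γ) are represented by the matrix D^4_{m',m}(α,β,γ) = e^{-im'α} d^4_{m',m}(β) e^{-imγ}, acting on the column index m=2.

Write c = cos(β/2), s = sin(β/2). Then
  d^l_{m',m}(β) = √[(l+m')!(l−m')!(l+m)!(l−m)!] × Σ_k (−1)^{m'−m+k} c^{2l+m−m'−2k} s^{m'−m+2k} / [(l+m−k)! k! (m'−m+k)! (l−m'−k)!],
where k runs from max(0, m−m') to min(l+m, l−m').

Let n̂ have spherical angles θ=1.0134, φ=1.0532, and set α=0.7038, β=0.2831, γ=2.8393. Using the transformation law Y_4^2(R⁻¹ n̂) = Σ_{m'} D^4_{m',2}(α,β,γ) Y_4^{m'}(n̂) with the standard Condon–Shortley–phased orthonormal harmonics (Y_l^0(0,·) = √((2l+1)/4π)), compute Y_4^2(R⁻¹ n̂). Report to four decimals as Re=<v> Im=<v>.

Need the full column D^4_{m',2} for m'=−4..4 at α=0.7038, β=0.2831, γ=2.8393.
cos(β/2)=0.989999, sin(β/2)=0.141078
d^4_{-4,2}: single k=6 term ⇒ +0.000041;  D = -0.000039-0.000011i
d^4_{-3,2}: k∈[5..6] ⇒ +0.000609 -0.000004 = +0.000605;  D = -0.000551+0.000250i
d^4_{-2,2}: k∈[4..6] ⇒ +0.005708 -0.000093 +0.000000 = +0.005615;  D = -0.002399+0.005077i
d^4_{-1,2}: k∈[3..5] ⇒ +0.037763 -0.001150 +0.000005 = +0.036617;  D = +0.009499+0.035364i
d^4_{0,2}: k∈[2..4] ⇒ +0.177765 -0.009626 +0.000073 = +0.168212;  D = +0.138394+0.095615i
d^4_{1,2}: k∈[1..3] ⇒ +0.557875 -0.056644 +0.000767 = +0.501997;  D = +0.499529-0.049724i
d^4_{2,2}: k∈[0..2] ⇒ +0.922734 -0.224857 +0.005708 = +0.703585;  D = +0.488668-0.506196i
d^4_{3,2}: k∈[0..1] ⇒ -0.491999 +0.029973 = -0.462026;  D = -0.029541+0.461081i
d^4_{4,2}: single k=0 term ⇒ +0.099152;  D = -0.059199-0.079541i
Y_4^{m'}(θ=1.0134,φ=1.0532) and Σ D·Y over m':
  (-0.0000-0.0000i)·(-0.1100+0.2015i)  (-0.0006+0.0002i)·(-0.4046+0.0073i)  (-0.0024+0.0051i)·(-0.1179-0.1986i)  (+0.0095+0.0354i)·(-0.1094+0.1922i)  (+0.1384+0.0956i)·(-0.2808+0.0000i)  (+0.4995-0.0497i)·(+0.1094+0.1922i)  (+0.4887-0.5062i)·(-0.1179+0.1986i)  (-0.0295+0.4611i)·(+0.4046+0.0073i)  (-0.0592-0.0795i)·(-0.1100-0.2015i)
Y_4^2(R⁻¹ n̂) = +0.037153+0.425175i

Re=0.0372 Im=0.4252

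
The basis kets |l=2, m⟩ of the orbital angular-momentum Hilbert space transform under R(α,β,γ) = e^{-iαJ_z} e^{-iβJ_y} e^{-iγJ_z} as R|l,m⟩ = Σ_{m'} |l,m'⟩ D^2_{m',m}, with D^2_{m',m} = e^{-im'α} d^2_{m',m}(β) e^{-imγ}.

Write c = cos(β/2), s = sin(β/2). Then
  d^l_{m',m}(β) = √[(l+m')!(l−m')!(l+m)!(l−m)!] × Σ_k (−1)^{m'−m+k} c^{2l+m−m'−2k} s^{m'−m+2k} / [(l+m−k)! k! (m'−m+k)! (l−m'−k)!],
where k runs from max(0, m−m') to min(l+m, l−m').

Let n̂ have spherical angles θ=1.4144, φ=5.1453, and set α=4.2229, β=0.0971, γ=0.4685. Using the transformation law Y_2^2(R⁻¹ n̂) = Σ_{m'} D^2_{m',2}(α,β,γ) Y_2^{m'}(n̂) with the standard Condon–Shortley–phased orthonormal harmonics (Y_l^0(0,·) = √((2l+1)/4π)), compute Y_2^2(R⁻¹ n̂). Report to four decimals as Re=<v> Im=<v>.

Re=0.2184 Im=0.2972

Need the full column D^2_{m',2} for m'=−2..2 at α=4.2229, β=0.0971, γ=0.4685.
cos(β/2)=0.998822, sin(β/2)=0.048531
d^2_{-2,2}: single k=4 term ⇒ +0.000006;  D = +0.000002+0.000005i
d^2_{-1,2}: single k=3 term ⇒ +0.000228;  D = -0.000226-0.000033i
d^2_{0,2}: single k=2 term ⇒ +0.005756;  D = +0.003408-0.004638i
d^2_{1,2}: single k=1 term ⇒ +0.096719;  D = +0.041853+0.087195i
d^2_{2,2}: single k=0 term ⇒ +0.995295;  D = -0.994418-0.041768i
Y_2^{m'}(θ=1.4144,φ=5.1453) and Σ D·Y over m':
  (+0.0000+0.0000i)·(-0.2442+0.2871i)  (-0.0002-0.0000i)·(+0.0499+0.1079i)  (+0.0034-0.0046i)·(-0.2924+0.0000i)  (+0.0419+0.0872i)·(-0.0499+0.1079i)  (-0.9944-0.0418i)·(-0.2442-0.2871i)
Y_2^2(R⁻¹ n̂) = +0.218384+0.297156i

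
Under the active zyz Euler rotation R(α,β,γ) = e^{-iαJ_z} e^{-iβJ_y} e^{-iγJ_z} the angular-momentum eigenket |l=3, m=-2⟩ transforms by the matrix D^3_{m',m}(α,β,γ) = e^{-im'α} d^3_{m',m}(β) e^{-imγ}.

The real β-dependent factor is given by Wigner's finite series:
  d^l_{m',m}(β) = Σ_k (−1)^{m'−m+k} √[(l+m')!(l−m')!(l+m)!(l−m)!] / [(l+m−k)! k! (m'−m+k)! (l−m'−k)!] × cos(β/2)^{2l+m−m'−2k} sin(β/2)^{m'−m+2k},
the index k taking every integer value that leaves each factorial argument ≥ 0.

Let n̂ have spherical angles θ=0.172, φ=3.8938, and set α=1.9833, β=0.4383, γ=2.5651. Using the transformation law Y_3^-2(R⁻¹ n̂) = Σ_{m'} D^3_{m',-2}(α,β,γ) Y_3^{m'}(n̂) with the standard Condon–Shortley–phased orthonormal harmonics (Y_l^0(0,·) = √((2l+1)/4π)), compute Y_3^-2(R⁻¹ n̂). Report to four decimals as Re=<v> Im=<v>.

Need the full column D^3_{m',-2} for m'=−3..3 at α=1.9833, β=0.4383, γ=2.5651.
cos(β/2)=0.976083, sin(β/2)=0.217400
d^3_{-3,-2}: single k=1 term ⇒ +0.471811;  D = +0.039833-0.470127i
d^3_{-2,-2}: k∈[0..1] ⇒ +0.864807 -0.214504 = +0.650303;  D = -0.615639+0.209482i
d^3_{-1,-2}: k∈[0..1] ⇒ -0.609105 +0.060432 = -0.548673;  D = -0.370159-0.405000i
d^3_{0,-2}: k∈[0..1] ⇒ +0.234977 -0.011657 = +0.223321;  D = +0.090615-0.204111i
d^3_{1,-2}: k∈[0..1] ⇒ -0.060432 +0.001499 = -0.058933;  D = +0.058932+0.000313i
d^3_{2,-2}: k∈[0..1] ⇒ +0.010641 -0.000106 = +0.010535;  D = +0.004172+0.009674i
d^3_{3,-2}: single k=0 term ⇒ -0.001161;  D = -0.000792+0.000849i
Y_3^{m'}(θ=0.172,φ=3.8938) and Σ D·Y over m':
  (+0.0398-0.4701i)·(+0.0013+0.0016i)  (-0.6156+0.2095i)·(+0.0020-0.0294i)  (-0.3702-0.4050i)·(-0.1556+0.1456i)  (+0.0906-0.2041i)·(+0.6815+0.0000i)  (+0.0589+0.0003i)·(+0.1556+0.1456i)  (+0.0042+0.0097i)·(+0.0020+0.0294i)  (-0.0008+0.0008i)·(-0.0013+0.0016i)
Y_3^-2(R⁻¹ n̂) = +0.192971-0.103233i

Re=0.1930 Im=-0.1032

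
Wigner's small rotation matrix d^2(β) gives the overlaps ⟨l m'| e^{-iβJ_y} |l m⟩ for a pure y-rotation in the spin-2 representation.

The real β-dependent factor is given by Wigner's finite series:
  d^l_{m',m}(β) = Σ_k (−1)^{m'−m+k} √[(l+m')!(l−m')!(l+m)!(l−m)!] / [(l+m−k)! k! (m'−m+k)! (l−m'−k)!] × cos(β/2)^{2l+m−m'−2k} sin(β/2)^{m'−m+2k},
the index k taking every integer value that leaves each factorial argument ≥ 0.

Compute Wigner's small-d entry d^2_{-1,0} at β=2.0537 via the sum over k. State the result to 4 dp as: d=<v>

d^2_{-1,0}(β=2.0537) via Wigner's sum:
c=cos(2.0537/2)=0.517517, s=sin(2.0537/2)=0.855673; N=√[1·6·2·2]=4.898979
k: max(0,(0)−(-1))=1 … min(2+(0),2−(-1))=2
  k=1: (−1)^0·4.8990/(2)·0.5175^3·0.8557^1 = +0.290507
  k=2: (−1)^1·4.8990/(2)·0.5175^1·0.8557^3 = -0.794189
d^2_{-1,0}(2.0537) = +0.290507 -0.794189 = -0.503681

d=-0.5037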